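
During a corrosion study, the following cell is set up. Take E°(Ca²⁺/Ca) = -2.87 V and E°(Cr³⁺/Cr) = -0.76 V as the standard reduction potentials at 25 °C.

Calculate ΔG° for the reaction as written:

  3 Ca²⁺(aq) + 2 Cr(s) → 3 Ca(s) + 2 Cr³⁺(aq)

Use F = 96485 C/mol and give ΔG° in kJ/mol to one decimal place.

+1221.5 kJ/mol

As written, Ca²⁺/Ca is reduced (cathode) and Cr³⁺/Cr is oxidised (anode), so E°cell = (-2.87) − (-0.76) = -2.11 V.
Balancing electrons gives n = 6.
ΔG° = −nFE° = −(6)(96485)(-2.11) = 1,221,500 J = +1221.5 kJ/mol.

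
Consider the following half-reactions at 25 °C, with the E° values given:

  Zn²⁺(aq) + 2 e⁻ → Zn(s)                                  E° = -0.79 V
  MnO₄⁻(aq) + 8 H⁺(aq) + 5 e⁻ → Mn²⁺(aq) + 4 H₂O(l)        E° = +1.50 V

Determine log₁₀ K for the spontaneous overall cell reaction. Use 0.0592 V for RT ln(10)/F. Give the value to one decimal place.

386.8

Cathode: MnO₄⁻/Mn²⁺; anode: Zn²⁺/Zn. E°cell = +2.29 V, n = 10.
log K = nE°cell / 0.0592 = (10)(+2.29) / 0.0592 = 386.8.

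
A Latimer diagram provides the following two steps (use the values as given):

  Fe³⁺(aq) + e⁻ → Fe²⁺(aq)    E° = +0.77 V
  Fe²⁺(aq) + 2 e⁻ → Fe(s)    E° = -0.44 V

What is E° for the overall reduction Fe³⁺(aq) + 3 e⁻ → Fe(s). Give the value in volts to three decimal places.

Adding the free-energy changes (−nFE°) of the two steps gives −n₃FE°₃ = −n₁FE°₁ − n₂FE°₂.
E°₃ = (1×+0.77 + 2×-0.44) / 3 = (-0.110) / 3 = -0.037 V.

-0.037 V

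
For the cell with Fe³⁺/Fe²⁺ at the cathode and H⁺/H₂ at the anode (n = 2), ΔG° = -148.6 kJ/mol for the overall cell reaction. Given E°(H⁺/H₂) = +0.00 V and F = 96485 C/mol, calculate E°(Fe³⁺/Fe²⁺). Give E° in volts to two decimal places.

+0.77 V

E°cell = −ΔG°/(nF) = −(-148.6×10³)/((2)(96485)) = +0.770 V.
Since Fe³⁺/Fe²⁺ is the cathode and H⁺/H₂ the anode, E°cell = E°(Fe³⁺/Fe²⁺) − E°(H⁺/H₂).
So E°(Fe³⁺/Fe²⁺) = E°cell + E°(H⁺/H₂) = +0.770 + (+0.00) = +0.77 V.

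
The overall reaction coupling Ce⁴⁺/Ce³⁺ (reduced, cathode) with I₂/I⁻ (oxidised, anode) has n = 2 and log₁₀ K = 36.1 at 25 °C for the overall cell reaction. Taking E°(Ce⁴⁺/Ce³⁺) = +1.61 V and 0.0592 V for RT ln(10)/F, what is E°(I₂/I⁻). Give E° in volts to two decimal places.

+0.54 V

E°cell = (0.0592/n)·log K = (0.0592/2)(36.1) = +1.069 V.
Since Ce⁴⁺/Ce³⁺ is the cathode and I₂/I⁻ the anode, E°cell = E°(Ce⁴⁺/Ce³⁺) − E°(I₂/I⁻).
So E°(I₂/I⁻) = E°(Ce⁴⁺/Ce³⁺) − E°cell = (+1.61) − (+1.069) = +0.54 V.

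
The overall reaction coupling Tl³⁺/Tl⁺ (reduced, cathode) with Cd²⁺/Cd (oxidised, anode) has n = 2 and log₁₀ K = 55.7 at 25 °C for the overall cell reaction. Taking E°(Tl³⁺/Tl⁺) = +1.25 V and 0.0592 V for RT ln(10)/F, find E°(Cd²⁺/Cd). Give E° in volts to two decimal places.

E°cell = (0.0592/n)·log K = (0.0592/2)(55.7) = +1.649 V.
Since Tl³⁺/Tl⁺ is the cathode and Cd²⁺/Cd the anode, E°cell = E°(Tl³⁺/Tl⁺) − E°(Cd²⁺/Cd).
So E°(Cd²⁺/Cd) = E°(Tl³⁺/Tl⁺) − E°cell = (+1.25) − (+1.649) = -0.40 V.

-0.40 V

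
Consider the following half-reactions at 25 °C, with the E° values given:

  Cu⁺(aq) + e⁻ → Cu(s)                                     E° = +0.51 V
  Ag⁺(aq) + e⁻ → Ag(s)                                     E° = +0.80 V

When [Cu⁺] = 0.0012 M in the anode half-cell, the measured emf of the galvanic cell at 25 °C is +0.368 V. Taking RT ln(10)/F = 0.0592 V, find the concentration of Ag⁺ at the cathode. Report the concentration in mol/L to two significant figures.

Ag⁺/Ag is the cathode, Cu⁺/Cu the anode: E°cell = +0.29 V, n = 1.
Overall reaction: Ag⁺(aq) + Cu(s) → Ag(s) + Cu⁺(aq); Q = [Cu⁺]^1/[Ag⁺]^1.
From E = E° − (0.0592/n) log Q: log Q = (E° − E)·n/0.0592 = (+0.29 − (+0.368))·1/0.0592 = -1.3176.
So 1·log[Ag⁺] = 1·log(0.0012) − log Q = -2.9208 − (-1.3176) = -1.6032; [Ag⁺] = 10^(-1.6032) ≈ 0.025 M.

0.025 M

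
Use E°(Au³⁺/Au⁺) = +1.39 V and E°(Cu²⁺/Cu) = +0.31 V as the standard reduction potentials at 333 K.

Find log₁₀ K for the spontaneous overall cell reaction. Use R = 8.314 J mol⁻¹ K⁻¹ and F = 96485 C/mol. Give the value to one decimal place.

32.7

Cathode: Au³⁺/Au⁺; anode: Cu²⁺/Cu. E°cell = (+1.39) − (+0.31) = +1.08 V, with n = 2.
ΔG° = −nFE° = −RT ln K, so ln K = nFE°/(RT) = (2)(96485)(+1.08) / ((8.314)(333)) = 75.276.
log₁₀ K = 75.276 / ln 10 = 32.7.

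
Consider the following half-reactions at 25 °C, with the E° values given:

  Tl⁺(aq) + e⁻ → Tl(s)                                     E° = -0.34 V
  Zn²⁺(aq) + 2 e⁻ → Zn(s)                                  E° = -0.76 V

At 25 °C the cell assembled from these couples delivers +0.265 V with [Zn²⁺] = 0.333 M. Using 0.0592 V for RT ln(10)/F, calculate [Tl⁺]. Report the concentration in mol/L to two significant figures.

Tl⁺/Tl is the cathode, Zn²⁺/Zn the anode: E°cell = +0.42 V, n = 2.
Overall reaction: 2 Tl⁺(aq) + Zn(s) → 2 Tl(s) + Zn²⁺(aq); Q = [Zn²⁺]^1/[Tl⁺]^2.
From E = E° − (0.0592/n) log Q: log Q = (E° − E)·n/0.0592 = (+0.42 − (+0.265))·2/0.0592 = 5.2365.
So 2·log[Tl⁺] = 1·log(0.333) − log Q = -0.4776 − (5.2365) = -5.7141; log[Tl⁺] = -5.7141 / 2 = -2.8571; [Tl⁺] = 10^(-2.8571) ≈ 0.0014 M.

0.0014 M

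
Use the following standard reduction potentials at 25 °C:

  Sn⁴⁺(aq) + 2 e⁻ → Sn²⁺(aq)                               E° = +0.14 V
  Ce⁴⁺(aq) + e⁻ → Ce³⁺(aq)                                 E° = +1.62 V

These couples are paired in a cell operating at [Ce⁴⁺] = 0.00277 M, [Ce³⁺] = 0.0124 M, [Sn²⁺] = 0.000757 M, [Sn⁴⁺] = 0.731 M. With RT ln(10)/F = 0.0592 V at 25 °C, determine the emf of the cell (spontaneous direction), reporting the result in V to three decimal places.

Ce⁴⁺/Ce³⁺ is the cathode (higher E°), Sn⁴⁺/Sn²⁺ the anode: E°cell = +1.62 − (+0.14) = +1.48 V, n = 2.
Overall: 2 Ce⁴⁺(aq) + Sn²⁺(aq) → 2 Ce³⁺(aq) + Sn⁴⁺(aq)
Q = [Ce³⁺]^2·[Sn⁴⁺] / ([Ce⁴⁺]^2·[Sn²⁺]); log Q = 4.287.
E = E° − (0.0592/n) log Q = +1.48 − (0.0592/2)(4.287) = +1.353 V.

+1.353 V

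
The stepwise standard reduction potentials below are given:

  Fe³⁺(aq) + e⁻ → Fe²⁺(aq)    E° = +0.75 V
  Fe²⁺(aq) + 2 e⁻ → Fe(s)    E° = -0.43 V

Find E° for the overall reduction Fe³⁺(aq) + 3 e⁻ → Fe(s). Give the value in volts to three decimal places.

-0.037 V

Standard free energies of sequential steps add: ΔG°₃ = ΔG°₁ + ΔG°₂, so n₃E°₃ = n₁E°₁ + n₂E°₂.
E°₃ = (1×+0.75 + 2×-0.43) / 3 = (-0.110) / 3 = -0.037 V.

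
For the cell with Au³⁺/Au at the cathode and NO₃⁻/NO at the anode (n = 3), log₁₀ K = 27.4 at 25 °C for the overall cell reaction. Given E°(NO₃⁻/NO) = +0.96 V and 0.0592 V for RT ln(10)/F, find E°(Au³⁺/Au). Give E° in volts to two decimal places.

E°cell = (0.0592/n)·log K = (0.0592/3)(27.4) = +0.541 V.
Since Au³⁺/Au is the cathode and NO₃⁻/NO the anode, E°cell = E°(Au³⁺/Au) − E°(NO₃⁻/NO).
So E°(Au³⁺/Au) = E°cell + E°(NO₃⁻/NO) = +0.541 + (+0.96) = +1.50 V.

+1.50 V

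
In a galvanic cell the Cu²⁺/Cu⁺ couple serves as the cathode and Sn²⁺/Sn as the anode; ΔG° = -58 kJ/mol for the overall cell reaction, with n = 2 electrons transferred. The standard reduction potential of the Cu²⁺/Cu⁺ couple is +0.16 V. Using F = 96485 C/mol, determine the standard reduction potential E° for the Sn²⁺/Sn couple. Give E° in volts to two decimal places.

E°cell = −ΔG°/(nF) = −(-58×10³)/((2)(96485)) = +0.301 V.
Since Cu²⁺/Cu⁺ is the cathode and Sn²⁺/Sn the anode, E°cell = E°(Cu²⁺/Cu⁺) − E°(Sn²⁺/Sn).
So E°(Sn²⁺/Sn) = E°(Cu²⁺/Cu⁺) − E°cell = (+0.16) − (+0.301) = -0.14 V.

-0.14 V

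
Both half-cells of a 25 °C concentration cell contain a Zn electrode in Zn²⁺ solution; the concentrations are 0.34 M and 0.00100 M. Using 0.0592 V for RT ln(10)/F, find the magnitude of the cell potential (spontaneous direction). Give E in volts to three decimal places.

+0.075 V

For a concentration cell E°cell = 0. The 0.34 M side is the cathode (reduction is favoured where [Zn²⁺] is higher).
With n = 2, E = −(0.0592/2) log([Zn²⁺]ₐₙ/[Zn²⁺]꜀ₐₜ) = −(0.0592/2) log(0.001/0.34) = −(0.0592/2)(-2.531) = +0.075 V.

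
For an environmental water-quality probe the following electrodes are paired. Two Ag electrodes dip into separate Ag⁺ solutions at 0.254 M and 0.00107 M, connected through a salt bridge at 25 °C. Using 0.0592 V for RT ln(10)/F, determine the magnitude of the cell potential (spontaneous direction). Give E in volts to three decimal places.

For a concentration cell E°cell = 0. The 0.254 M side is the cathode (reduction is favoured where [Ag⁺] is higher).
With n = 1, E = −(0.0592/1) log([Ag⁺]ₐₙ/[Ag⁺]꜀ₐₜ) = −(0.0592/1) log(0.00107/0.254) = −(0.0592/1)(-2.375) = +0.141 V.

+0.141 V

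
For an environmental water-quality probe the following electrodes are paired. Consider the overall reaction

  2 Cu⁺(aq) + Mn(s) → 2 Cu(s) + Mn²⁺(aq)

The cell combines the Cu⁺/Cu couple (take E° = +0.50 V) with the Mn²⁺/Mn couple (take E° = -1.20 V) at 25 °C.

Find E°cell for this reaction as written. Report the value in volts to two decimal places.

+1.70 V

The Cu⁺/Cu couple has the higher reduction potential, so it is the cathode; Mn²⁺/Mn is oxidised at the anode.
E°cell = E°(cathode) − E°(anode) = (+0.50) − (-1.20) = +1.70 V.
Since E°cell > 0, the reaction is spontaneous under standard conditions.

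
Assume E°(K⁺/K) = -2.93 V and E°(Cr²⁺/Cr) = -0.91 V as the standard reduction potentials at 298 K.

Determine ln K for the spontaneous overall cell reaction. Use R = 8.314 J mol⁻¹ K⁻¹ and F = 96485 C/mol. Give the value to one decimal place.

157.3

Cathode: Cr²⁺/Cr; anode: K⁺/K. E°cell = (-0.91) − (-2.93) = +2.02 V, with n = 2.
ΔG° = −nFE° = −RT ln K, so ln K = nFE°/(RT) = (2)(96485)(+2.02) / ((8.314)(298)) = 157.331.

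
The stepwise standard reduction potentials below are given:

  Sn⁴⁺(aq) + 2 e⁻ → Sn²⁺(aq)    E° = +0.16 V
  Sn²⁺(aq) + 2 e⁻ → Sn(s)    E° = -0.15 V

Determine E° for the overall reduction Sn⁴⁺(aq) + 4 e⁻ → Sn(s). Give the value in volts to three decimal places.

+0.005 V

Since ΔG° = −nFE° is additive over sequential reductions, n₃E°₃ = n₁E°₁ + n₂E°₂.
E°₃ = (2×+0.16 + 2×-0.15) / 4 = (+0.020) / 4 = +0.005 V.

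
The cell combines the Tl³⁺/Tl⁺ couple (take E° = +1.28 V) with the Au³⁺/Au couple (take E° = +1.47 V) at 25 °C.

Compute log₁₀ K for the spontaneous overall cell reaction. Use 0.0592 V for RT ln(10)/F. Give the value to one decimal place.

Cathode: Au³⁺/Au; anode: Tl³⁺/Tl⁺. E°cell = +0.19 V, n = 6.
log K = nE°cell / 0.0592 = (6)(+0.19) / 0.0592 = 19.3.

19.3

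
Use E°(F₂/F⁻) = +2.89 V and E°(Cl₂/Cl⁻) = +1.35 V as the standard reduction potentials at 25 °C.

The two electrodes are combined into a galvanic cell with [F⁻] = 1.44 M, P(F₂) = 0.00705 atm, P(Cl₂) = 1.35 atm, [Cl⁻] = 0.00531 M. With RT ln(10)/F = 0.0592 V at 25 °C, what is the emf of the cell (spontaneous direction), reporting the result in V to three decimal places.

+1.328 V

F₂/F⁻ is the cathode (higher E°), Cl₂/Cl⁻ the anode: E°cell = +2.89 − (+1.35) = +1.54 V, n = 2.
Overall: F₂(g) + 2 Cl⁻(aq) → 2 F⁻(aq) + Cl₂(g)
Q = [F⁻]^2·P(Cl₂) / (P(F₂)·[Cl⁻]^2); log Q = 7.149.
E = E° − (0.0592/n) log Q = +1.54 − (0.0592/2)(7.149) = +1.328 V.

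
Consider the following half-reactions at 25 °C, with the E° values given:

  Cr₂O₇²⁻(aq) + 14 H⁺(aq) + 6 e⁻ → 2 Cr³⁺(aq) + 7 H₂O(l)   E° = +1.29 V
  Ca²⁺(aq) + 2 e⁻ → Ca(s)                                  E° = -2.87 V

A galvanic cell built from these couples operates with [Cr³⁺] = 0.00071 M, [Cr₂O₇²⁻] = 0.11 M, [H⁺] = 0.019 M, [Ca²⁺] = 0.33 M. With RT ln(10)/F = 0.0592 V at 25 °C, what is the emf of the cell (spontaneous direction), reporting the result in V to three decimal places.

+3.989 V

Cr₂O₇²⁻/Cr³⁺ is the cathode (higher E°), Ca²⁺/Ca the anode: E°cell = +1.29 − (-2.87) = +4.16 V, n = 6.
Overall: Cr₂O₇²⁻(aq) + 14 H⁺(aq) + 3 Ca(s) → 2 Cr³⁺(aq) + 7 H₂O(l) + 3 Ca²⁺(aq)
Q = [Cr³⁺]^2·[Ca²⁺]^3 / ([Cr₂O₇²⁻]·[H⁺]^14); log Q = 17.314.
E = E° − (0.0592/n) log Q = +4.16 − (0.0592/6)(17.314) = +3.989 V.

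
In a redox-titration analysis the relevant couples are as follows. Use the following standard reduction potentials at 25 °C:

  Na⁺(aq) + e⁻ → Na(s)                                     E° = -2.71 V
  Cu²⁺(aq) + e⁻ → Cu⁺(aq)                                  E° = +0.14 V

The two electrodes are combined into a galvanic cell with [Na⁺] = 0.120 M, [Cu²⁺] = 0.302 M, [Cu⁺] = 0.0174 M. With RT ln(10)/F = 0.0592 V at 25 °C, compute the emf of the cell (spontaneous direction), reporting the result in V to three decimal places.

Cu²⁺/Cu⁺ is the cathode (higher E°), Na⁺/Na the anode: E°cell = +0.14 − (-2.71) = +2.85 V, n = 1.
Overall: Cu²⁺(aq) + Na(s) → Cu⁺(aq) + Na⁺(aq)
Q = [Cu⁺]·[Na⁺] / ([Cu²⁺]); log Q = -2.160.
E = E° − (0.0592/n) log Q = +2.85 − (0.0592/1)(-2.160) = +2.978 V.

+2.978 V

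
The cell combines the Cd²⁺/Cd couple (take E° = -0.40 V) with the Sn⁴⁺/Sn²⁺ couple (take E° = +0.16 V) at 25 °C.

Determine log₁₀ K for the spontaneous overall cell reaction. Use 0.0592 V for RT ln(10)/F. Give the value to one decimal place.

Cathode: Sn⁴⁺/Sn²⁺; anode: Cd²⁺/Cd. E°cell = +0.56 V, n = 2.
log K = nE°cell / 0.0592 = (2)(+0.56) / 0.0592 = 18.9.

18.9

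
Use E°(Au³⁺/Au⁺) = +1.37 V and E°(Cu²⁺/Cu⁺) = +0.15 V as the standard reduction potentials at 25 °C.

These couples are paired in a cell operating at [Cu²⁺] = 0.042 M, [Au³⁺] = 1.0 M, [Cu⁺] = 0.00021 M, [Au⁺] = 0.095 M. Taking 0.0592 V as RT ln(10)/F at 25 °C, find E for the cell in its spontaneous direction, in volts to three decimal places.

Au³⁺/Au⁺ is the cathode (higher E°), Cu²⁺/Cu⁺ the anode: E°cell = +1.37 − (+0.15) = +1.22 V, n = 2.
Overall: Au³⁺(aq) + 2 Cu⁺(aq) → Au⁺(aq) + 2 Cu²⁺(aq)
Q = [Au⁺]·[Cu²⁺]^2 / ([Au³⁺]·[Cu⁺]^2); log Q = 3.580.
E = E° − (0.0592/n) log Q = +1.22 − (0.0592/2)(3.580) = +1.114 V.

+1.114 V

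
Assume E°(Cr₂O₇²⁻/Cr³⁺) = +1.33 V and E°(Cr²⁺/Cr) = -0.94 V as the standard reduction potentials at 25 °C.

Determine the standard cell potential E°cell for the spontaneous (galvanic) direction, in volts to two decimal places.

The Cr₂O₇²⁻/Cr³⁺ couple has the higher reduction potential, so it is the cathode; Cr²⁺/Cr is oxidised at the anode.
E°cell = E°(cathode) − E°(anode) = (+1.33) − (-0.94) = +2.27 V.
Since E°cell > 0, the reaction is spontaneous under standard conditions.

+2.27 V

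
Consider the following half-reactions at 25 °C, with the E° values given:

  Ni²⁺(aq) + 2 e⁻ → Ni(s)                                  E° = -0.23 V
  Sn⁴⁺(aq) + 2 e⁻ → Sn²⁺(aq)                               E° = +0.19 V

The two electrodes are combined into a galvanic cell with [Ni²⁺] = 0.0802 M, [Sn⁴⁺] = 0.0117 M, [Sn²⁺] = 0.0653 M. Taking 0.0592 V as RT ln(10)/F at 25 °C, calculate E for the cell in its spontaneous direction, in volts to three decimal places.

Sn⁴⁺/Sn²⁺ is the cathode (higher E°), Ni²⁺/Ni the anode: E°cell = +0.19 − (-0.23) = +0.42 V, n = 2.
Overall: Sn⁴⁺(aq) + Ni(s) → Sn²⁺(aq) + Ni²⁺(aq)
Q = [Sn²⁺]·[Ni²⁺] / ([Sn⁴⁺]); log Q = -0.349.
E = E° − (0.0592/n) log Q = +0.42 − (0.0592/2)(-0.349) = +0.430 V.

+0.430 V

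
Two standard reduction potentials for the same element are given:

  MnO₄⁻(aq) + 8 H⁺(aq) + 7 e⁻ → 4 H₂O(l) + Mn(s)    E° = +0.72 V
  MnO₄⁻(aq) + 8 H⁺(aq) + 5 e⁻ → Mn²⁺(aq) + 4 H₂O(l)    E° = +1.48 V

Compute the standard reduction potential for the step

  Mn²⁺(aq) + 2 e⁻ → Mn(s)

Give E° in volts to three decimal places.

-1.180 V

Sequential free energies add, so n₃E°₃ = n₁E°₁ + n₂E°₂.
With n₃ = 7, and the known step contributing 5×(+1.48) V, the unknown satisfies 2·E° = 7×(+0.72) − 5×(+1.48) = -2.360.
E° = -2.360 / 2 = -1.180 V.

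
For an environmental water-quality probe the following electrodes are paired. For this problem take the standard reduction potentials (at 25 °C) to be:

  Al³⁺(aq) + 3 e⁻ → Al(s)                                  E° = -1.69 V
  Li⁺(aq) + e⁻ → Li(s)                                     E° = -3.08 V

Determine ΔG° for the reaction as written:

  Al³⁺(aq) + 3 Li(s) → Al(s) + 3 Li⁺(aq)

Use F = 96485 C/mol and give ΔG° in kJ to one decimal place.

As written, Al³⁺/Al is reduced (cathode) and Li⁺/Li is oxidised (anode), so E°cell = (-1.69) − (-3.08) = +1.39 V.
Balancing electrons gives n = 3.
ΔG° = −nFE° = −(3)(96485)(+1.39) = -402,342 J = -402.3 kJ.

-402.3 kJ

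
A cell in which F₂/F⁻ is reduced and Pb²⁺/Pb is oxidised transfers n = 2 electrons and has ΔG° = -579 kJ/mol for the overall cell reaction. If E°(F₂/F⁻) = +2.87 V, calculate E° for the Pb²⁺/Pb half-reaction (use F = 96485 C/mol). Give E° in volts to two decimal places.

-0.13 V

E°cell = −ΔG°/(nF) = −(-579×10³)/((2)(96485)) = +3.000 V.
Since F₂/F⁻ is the cathode and Pb²⁺/Pb the anode, E°cell = E°(F₂/F⁻) − E°(Pb²⁺/Pb).
So E°(Pb²⁺/Pb) = E°(F₂/F⁻) − E°cell = (+2.87) − (+3.000) = -0.13 V.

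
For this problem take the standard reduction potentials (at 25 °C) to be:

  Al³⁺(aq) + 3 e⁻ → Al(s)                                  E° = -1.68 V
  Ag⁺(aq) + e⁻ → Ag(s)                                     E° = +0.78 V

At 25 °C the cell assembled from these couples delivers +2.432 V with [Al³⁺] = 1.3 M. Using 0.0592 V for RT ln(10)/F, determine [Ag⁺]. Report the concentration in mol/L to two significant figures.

Ag⁺/Ag is the cathode, Al³⁺/Al the anode: E°cell = +2.46 V, n = 3.
Overall reaction: 3 Ag⁺(aq) + Al(s) → 3 Ag(s) + Al³⁺(aq); Q = [Al³⁺]^1/[Ag⁺]^3.
From E = E° − (0.0592/n) log Q: log Q = (E° − E)·n/0.0592 = (+2.46 − (+2.432))·3/0.0592 = 1.4189.
So 3·log[Ag⁺] = 1·log(1.3) − log Q = 0.1139 − (1.4189) = -1.3050; log[Ag⁺] = -1.3050 / 3 = -0.4350; [Ag⁺] = 10^(-0.4350) ≈ 0.37 M.

0.37 M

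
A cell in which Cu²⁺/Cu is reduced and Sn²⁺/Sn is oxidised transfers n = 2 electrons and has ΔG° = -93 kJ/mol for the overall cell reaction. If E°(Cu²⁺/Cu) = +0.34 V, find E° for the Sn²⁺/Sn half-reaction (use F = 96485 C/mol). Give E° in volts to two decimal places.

-0.14 V

E°cell = −ΔG°/(nF) = −(-93×10³)/((2)(96485)) = +0.482 V.
Since Cu²⁺/Cu is the cathode and Sn²⁺/Sn the anode, E°cell = E°(Cu²⁺/Cu) − E°(Sn²⁺/Sn).
So E°(Sn²⁺/Sn) = E°(Cu²⁺/Cu) − E°cell = (+0.34) − (+0.482) = -0.14 V.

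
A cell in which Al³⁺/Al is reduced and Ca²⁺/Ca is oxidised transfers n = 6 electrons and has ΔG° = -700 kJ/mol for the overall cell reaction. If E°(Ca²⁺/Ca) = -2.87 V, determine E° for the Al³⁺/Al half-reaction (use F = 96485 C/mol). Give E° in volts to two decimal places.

E°cell = −ΔG°/(nF) = −(-700×10³)/((6)(96485)) = +1.209 V.
Since Al³⁺/Al is the cathode and Ca²⁺/Ca the anode, E°cell = E°(Al³⁺/Al) − E°(Ca²⁺/Ca).
So E°(Al³⁺/Al) = E°cell + E°(Ca²⁺/Ca) = +1.209 + (-2.87) = -1.66 V.

-1.66 V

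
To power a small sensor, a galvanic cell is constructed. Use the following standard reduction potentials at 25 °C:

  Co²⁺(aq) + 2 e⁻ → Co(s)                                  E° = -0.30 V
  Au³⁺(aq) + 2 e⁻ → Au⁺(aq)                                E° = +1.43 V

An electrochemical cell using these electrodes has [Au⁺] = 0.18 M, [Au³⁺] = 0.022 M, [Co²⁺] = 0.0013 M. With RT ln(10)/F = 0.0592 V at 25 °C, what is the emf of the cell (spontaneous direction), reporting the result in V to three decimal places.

Au³⁺/Au⁺ is the cathode (higher E°), Co²⁺/Co the anode: E°cell = +1.43 − (-0.30) = +1.73 V, n = 2.
Overall: Au³⁺(aq) + Co(s) → Au⁺(aq) + Co²⁺(aq)
Q = [Au⁺]·[Co²⁺] / ([Au³⁺]); log Q = -1.973.
E = E° − (0.0592/n) log Q = +1.73 − (0.0592/2)(-1.973) = +1.788 V.

+1.788 V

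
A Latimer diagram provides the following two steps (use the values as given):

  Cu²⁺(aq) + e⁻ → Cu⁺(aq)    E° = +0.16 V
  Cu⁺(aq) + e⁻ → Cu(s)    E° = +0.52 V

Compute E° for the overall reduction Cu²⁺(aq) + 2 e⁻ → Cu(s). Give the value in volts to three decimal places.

Adding the free-energy changes (−nFE°) of the two steps gives −n₃FE°₃ = −n₁FE°₁ − n₂FE°₂.
E°₃ = (1×+0.16 + 1×+0.52) / 2 = (+0.680) / 2 = +0.340 V.

+0.340 V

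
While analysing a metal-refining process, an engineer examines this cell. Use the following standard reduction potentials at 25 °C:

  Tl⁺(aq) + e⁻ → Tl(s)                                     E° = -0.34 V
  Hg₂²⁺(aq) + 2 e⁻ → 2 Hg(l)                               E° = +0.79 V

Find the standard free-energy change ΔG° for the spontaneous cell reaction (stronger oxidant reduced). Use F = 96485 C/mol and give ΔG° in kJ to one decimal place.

Hg₂²⁺/Hg (E° = +0.79 V) is the cathode; Tl⁺/Tl (E° = -0.34 V) is the anode, so E°cell = +1.13 V.
Balancing electrons gives n = 2 (lcm of 2 and 1).
ΔG° = −nFE° = −(2)(96485)(+1.13) = -218,056 J = -218.1 kJ.

-218.1 kJ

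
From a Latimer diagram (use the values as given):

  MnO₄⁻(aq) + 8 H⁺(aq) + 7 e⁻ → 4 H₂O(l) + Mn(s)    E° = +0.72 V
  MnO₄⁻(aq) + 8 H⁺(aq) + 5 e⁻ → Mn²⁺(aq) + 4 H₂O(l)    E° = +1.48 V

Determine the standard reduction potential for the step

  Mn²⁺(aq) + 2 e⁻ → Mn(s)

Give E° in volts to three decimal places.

Sequential free energies add, so n₃E°₃ = n₁E°₁ + n₂E°₂.
With n₃ = 7, and the known step contributing 5×(+1.48) V, the unknown satisfies 2·E° = 7×(+0.72) − 5×(+1.48) = -2.360.
E° = -2.360 / 2 = -1.180 V.

-1.180 V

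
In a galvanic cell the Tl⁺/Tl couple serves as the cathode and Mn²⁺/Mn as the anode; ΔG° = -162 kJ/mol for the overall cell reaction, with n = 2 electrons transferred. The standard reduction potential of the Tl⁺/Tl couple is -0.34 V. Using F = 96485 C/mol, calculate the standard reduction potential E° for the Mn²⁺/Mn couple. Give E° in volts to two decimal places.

E°cell = −ΔG°/(nF) = −(-162×10³)/((2)(96485)) = +0.840 V.
Since Tl⁺/Tl is the cathode and Mn²⁺/Mn the anode, E°cell = E°(Tl⁺/Tl) − E°(Mn²⁺/Mn).
So E°(Mn²⁺/Mn) = E°(Tl⁺/Tl) − E°cell = (-0.34) − (+0.840) = -1.18 V.

-1.18 V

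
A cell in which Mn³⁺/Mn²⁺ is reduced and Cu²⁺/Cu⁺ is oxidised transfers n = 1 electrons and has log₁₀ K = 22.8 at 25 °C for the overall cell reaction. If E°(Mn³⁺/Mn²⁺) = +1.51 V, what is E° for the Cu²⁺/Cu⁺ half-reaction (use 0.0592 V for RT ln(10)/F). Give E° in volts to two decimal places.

E°cell = (0.0592/n)·log K = (0.0592/1)(22.8) = +1.350 V.
Since Mn³⁺/Mn²⁺ is the cathode and Cu²⁺/Cu⁺ the anode, E°cell = E°(Mn³⁺/Mn²⁺) − E°(Cu²⁺/Cu⁺).
So E°(Cu²⁺/Cu⁺) = E°(Mn³⁺/Mn²⁺) − E°cell = (+1.51) − (+1.350) = +0.16 V.

+0.16 V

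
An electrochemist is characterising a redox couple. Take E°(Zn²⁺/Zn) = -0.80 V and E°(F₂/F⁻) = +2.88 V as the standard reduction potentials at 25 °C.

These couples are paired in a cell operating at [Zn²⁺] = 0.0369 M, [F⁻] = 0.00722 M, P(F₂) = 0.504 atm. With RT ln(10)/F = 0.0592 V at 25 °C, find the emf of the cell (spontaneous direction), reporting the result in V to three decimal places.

+3.840 V

F₂/F⁻ is the cathode (higher E°), Zn²⁺/Zn the anode: E°cell = +2.88 − (-0.80) = +3.68 V, n = 2.
Overall: F₂(g) + Zn(s) → 2 F⁻(aq) + Zn²⁺(aq)
Q = [F⁻]^2·[Zn²⁺] / (P(F₂)); log Q = -5.418.
E = E° − (0.0592/n) log Q = +3.68 − (0.0592/2)(-5.418) = +3.840 V.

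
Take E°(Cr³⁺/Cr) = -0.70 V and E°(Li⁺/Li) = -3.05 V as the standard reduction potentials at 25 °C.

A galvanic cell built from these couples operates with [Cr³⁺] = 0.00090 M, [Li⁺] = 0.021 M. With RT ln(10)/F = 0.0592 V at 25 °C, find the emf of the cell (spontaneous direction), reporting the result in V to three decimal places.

+2.389 V

Cr³⁺/Cr is the cathode (higher E°), Li⁺/Li the anode: E°cell = -0.70 − (-3.05) = +2.35 V, n = 3.
Overall: Cr³⁺(aq) + 3 Li(s) → Cr(s) + 3 Li⁺(aq)
Q = [Li⁺]^3 / ([Cr³⁺]); log Q = -1.988.
E = E° − (0.0592/n) log Q = +2.35 − (0.0592/3)(-1.988) = +2.389 V.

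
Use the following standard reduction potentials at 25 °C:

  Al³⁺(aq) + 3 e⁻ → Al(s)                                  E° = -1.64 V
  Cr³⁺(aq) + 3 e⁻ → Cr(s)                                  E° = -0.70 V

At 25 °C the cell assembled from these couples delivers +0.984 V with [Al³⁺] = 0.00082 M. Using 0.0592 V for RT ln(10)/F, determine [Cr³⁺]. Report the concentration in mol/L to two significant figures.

0.14 M

Cr³⁺/Cr is the cathode, Al³⁺/Al the anode: E°cell = +0.94 V, n = 3.
Overall reaction: Cr³⁺(aq) + Al(s) → Cr(s) + Al³⁺(aq); Q = [Al³⁺]^1/[Cr³⁺]^1.
From E = E° − (0.0592/n) log Q: log Q = (E° − E)·n/0.0592 = (+0.94 − (+0.984))·3/0.0592 = -2.2297.
So 1·log[Cr³⁺] = 1·log(0.00082) − log Q = -3.0862 − (-2.2297) = -0.8565; [Cr³⁺] = 10^(-0.8565) ≈ 0.14 M.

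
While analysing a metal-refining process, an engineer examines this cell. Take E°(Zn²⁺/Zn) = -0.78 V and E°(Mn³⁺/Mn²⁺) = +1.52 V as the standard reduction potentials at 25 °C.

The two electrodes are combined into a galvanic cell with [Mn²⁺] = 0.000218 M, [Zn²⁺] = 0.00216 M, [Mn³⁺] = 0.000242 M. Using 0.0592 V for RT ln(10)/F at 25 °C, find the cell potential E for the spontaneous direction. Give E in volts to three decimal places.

Mn³⁺/Mn²⁺ is the cathode (higher E°), Zn²⁺/Zn the anode: E°cell = +1.52 − (-0.78) = +2.30 V, n = 2.
Overall: 2 Mn³⁺(aq) + Zn(s) → 2 Mn²⁺(aq) + Zn²⁺(aq)
Q = [Mn²⁺]^2·[Zn²⁺] / ([Mn³⁺]^2); log Q = -2.756.
E = E° − (0.0592/n) log Q = +2.30 − (0.0592/2)(-2.756) = +2.382 V.

+2.382 V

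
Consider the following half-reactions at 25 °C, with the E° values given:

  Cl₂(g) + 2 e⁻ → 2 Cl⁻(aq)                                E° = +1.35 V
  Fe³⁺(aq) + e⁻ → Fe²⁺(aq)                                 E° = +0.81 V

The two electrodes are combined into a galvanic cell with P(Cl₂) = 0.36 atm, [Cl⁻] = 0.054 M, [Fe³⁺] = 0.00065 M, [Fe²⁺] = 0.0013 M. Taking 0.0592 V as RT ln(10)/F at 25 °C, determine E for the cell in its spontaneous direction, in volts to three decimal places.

Cl₂/Cl⁻ is the cathode (higher E°), Fe³⁺/Fe²⁺ the anode: E°cell = +1.35 − (+0.81) = +0.54 V, n = 2.
Overall: Cl₂(g) + 2 Fe²⁺(aq) → 2 Cl⁻(aq) + 2 Fe³⁺(aq)
Q = [Cl⁻]^2·[Fe³⁺]^2 / (P(Cl₂)·[Fe²⁺]^2); log Q = -2.694.
E = E° − (0.0592/n) log Q = +0.54 − (0.0592/2)(-2.694) = +0.620 V.

+0.620 V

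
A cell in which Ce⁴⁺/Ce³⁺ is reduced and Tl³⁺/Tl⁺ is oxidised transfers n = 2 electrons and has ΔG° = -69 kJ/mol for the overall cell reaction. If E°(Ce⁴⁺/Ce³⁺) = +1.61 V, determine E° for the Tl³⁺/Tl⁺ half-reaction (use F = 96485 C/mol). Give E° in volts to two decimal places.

+1.25 V

E°cell = −ΔG°/(nF) = −(-69×10³)/((2)(96485)) = +0.358 V.
Since Ce⁴⁺/Ce³⁺ is the cathode and Tl³⁺/Tl⁺ the anode, E°cell = E°(Ce⁴⁺/Ce³⁺) − E°(Tl³⁺/Tl⁺).
So E°(Tl³⁺/Tl⁺) = E°(Ce⁴⁺/Ce³⁺) − E°cell = (+1.61) − (+0.358) = +1.25 V.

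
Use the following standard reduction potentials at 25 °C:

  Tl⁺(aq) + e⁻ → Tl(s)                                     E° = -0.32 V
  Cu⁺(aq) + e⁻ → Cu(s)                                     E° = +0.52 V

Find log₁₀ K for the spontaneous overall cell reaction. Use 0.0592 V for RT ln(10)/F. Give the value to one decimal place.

Cathode: Cu⁺/Cu; anode: Tl⁺/Tl. E°cell = +0.84 V, n = 1.
log K = nE°cell / 0.0592 = (1)(+0.84) / 0.0592 = 14.2.

14.2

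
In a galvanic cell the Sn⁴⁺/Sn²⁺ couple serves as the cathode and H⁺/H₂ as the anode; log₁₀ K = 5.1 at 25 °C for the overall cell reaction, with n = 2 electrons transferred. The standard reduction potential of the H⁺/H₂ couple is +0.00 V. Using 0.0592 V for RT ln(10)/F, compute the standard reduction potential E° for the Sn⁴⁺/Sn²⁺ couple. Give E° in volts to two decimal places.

E°cell = (0.0592/n)·log K = (0.0592/2)(5.1) = +0.151 V.
Since Sn⁴⁺/Sn²⁺ is the cathode and H⁺/H₂ the anode, E°cell = E°(Sn⁴⁺/Sn²⁺) − E°(H⁺/H₂).
So E°(Sn⁴⁺/Sn²⁺) = E°cell + E°(H⁺/H₂) = +0.151 + (+0.00) = +0.15 V.

+0.15 V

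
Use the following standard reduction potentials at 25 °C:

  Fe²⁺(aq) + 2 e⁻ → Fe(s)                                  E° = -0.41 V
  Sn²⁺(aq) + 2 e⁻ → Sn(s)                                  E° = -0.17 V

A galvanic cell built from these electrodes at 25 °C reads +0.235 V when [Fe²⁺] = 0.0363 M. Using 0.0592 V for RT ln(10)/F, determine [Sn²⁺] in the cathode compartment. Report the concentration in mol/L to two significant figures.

0.025 M

Sn²⁺/Sn is the cathode, Fe²⁺/Fe the anode: E°cell = +0.24 V, n = 2.
Overall reaction: Sn²⁺(aq) + Fe(s) → Sn(s) + Fe²⁺(aq); Q = [Fe²⁺]^1/[Sn²⁺]^1.
From E = E° − (0.0592/n) log Q: log Q = (E° − E)·n/0.0592 = (+0.24 − (+0.235))·2/0.0592 = 0.1689.
So 1·log[Sn²⁺] = 1·log(0.0363) − log Q = -1.4401 − (0.1689) = -1.6090; [Sn²⁺] = 10^(-1.6090) ≈ 0.025 M.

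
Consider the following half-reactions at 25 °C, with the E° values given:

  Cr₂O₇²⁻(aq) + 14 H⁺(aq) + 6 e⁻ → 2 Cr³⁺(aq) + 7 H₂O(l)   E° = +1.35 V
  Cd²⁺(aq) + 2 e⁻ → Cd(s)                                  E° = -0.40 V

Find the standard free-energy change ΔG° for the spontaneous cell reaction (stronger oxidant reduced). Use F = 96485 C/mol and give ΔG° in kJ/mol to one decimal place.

Cr₂O₇²⁻/Cr³⁺ (E° = +1.35 V) is the cathode; Cd²⁺/Cd (E° = -0.40 V) is the anode, so E°cell = +1.75 V.
Balancing electrons gives n = 6 (lcm of 6 and 2).
ΔG° = −nFE° = −(6)(96485)(+1.75) = -1,013,092 J = -1013.1 kJ/mol.

-1013.1 kJ/mol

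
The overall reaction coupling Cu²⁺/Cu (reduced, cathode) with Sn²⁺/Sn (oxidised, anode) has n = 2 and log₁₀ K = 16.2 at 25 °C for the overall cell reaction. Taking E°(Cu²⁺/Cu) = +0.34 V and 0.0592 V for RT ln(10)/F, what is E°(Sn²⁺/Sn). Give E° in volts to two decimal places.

-0.14 V

E°cell = (0.0592/n)·log K = (0.0592/2)(16.2) = +0.480 V.
Since Cu²⁺/Cu is the cathode and Sn²⁺/Sn the anode, E°cell = E°(Cu²⁺/Cu) − E°(Sn²⁺/Sn).
So E°(Sn²⁺/Sn) = E°(Cu²⁺/Cu) − E°cell = (+0.34) − (+0.480) = -0.14 V.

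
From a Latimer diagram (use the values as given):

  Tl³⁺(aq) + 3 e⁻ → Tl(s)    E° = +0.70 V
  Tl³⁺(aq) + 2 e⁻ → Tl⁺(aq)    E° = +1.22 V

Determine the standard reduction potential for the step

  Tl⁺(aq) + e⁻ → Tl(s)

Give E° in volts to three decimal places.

Sequential free energies add, so n₃E°₃ = n₁E°₁ + n₂E°₂.
With n₃ = 3, and the known step contributing 2×(+1.22) V, the unknown satisfies 1·E° = 3×(+0.70) − 2×(+1.22) = -0.340.
E° = -0.340 / 1 = -0.340 V.

-0.340 V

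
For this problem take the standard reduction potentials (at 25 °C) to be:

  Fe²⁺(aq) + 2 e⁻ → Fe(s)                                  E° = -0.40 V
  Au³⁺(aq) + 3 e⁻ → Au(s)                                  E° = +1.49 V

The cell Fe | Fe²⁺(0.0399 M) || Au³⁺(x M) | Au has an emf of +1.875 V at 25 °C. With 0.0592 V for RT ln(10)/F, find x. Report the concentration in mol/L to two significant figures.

Au³⁺/Au is the cathode, Fe²⁺/Fe the anode: E°cell = +1.89 V, n = 6.
Overall reaction: 2 Au³⁺(aq) + 3 Fe(s) → 2 Au(s) + 3 Fe²⁺(aq); Q = [Fe²⁺]^3/[Au³⁺]^2.
From E = E° − (0.0592/n) log Q: log Q = (E° − E)·n/0.0592 = (+1.89 − (+1.875))·6/0.0592 = 1.5203.
So 2·log[Au³⁺] = 3·log(0.0399) − log Q = -4.1971 − (1.5203) = -5.7174; log[Au³⁺] = -5.7174 / 2 = -2.8587; [Au³⁺] = 10^(-2.8587) ≈ 0.0014 M.

0.0014 M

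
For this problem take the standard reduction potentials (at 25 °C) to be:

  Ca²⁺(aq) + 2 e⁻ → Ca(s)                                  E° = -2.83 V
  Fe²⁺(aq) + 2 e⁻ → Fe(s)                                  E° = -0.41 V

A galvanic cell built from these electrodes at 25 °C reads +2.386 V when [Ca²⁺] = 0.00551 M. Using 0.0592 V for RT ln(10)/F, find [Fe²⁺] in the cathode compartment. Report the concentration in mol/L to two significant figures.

Fe²⁺/Fe is the cathode, Ca²⁺/Ca the anode: E°cell = +2.42 V, n = 2.
Overall reaction: Fe²⁺(aq) + Ca(s) → Fe(s) + Ca²⁺(aq); Q = [Ca²⁺]^1/[Fe²⁺]^1.
From E = E° − (0.0592/n) log Q: log Q = (E° − E)·n/0.0592 = (+2.42 − (+2.386))·2/0.0592 = 1.1486.
So 1·log[Fe²⁺] = 1·log(0.00551) − log Q = -2.2588 − (1.1486) = -3.4074; [Fe²⁺] = 10^(-3.4074) ≈ 0.00039 M.

0.00039 M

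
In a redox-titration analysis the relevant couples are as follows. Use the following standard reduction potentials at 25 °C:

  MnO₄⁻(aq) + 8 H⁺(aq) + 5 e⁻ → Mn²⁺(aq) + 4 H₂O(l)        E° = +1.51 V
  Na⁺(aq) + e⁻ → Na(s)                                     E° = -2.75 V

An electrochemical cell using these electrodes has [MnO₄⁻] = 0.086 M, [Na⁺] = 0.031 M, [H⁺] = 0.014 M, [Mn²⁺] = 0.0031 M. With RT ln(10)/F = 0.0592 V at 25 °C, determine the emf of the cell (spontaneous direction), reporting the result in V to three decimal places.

+4.191 V

MnO₄⁻/Mn²⁺ is the cathode (higher E°), Na⁺/Na the anode: E°cell = +1.51 − (-2.75) = +4.26 V, n = 5.
Overall: MnO₄⁻(aq) + 8 H⁺(aq) + 5 Na(s) → Mn²⁺(aq) + 4 H₂O(l) + 5 Na⁺(aq)
Q = [Mn²⁺]·[Na⁺]^5 / ([MnO₄⁻]·[H⁺]^8); log Q = 5.845.
E = E° − (0.0592/n) log Q = +4.26 − (0.0592/5)(5.845) = +4.191 V.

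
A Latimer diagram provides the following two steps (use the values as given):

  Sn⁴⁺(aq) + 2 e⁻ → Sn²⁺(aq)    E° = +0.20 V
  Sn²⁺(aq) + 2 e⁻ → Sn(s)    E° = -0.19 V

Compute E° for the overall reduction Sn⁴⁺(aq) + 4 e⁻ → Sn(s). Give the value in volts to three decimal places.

+0.005 V

Adding the free-energy changes (−nFE°) of the two steps gives −n₃FE°₃ = −n₁FE°₁ − n₂FE°₂.
E°₃ = (2×+0.20 + 2×-0.19) / 4 = (+0.020) / 4 = +0.005 V.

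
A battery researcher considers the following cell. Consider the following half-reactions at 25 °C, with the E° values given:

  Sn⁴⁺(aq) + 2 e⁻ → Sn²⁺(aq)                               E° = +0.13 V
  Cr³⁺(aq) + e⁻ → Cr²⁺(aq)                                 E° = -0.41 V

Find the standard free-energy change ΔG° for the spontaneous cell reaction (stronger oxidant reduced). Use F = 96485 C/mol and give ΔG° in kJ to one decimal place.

-104.2 kJ

Sn⁴⁺/Sn²⁺ (E° = +0.13 V) is the cathode; Cr³⁺/Cr²⁺ (E° = -0.41 V) is the anode, so E°cell = +0.54 V.
Balancing electrons gives n = 2 (lcm of 2 and 1).
ΔG° = −nFE° = −(2)(96485)(+0.54) = -104,204 J = -104.2 kJ.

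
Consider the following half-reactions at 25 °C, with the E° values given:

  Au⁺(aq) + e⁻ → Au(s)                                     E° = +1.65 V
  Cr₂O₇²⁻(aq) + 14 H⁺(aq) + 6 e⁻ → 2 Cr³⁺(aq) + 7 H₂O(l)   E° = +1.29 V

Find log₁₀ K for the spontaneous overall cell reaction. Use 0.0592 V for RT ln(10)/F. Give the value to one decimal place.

36.5

Cathode: Au⁺/Au; anode: Cr₂O₇²⁻/Cr³⁺. E°cell = +0.36 V, n = 6.
log K = nE°cell / 0.0592 = (6)(+0.36) / 0.0592 = 36.5.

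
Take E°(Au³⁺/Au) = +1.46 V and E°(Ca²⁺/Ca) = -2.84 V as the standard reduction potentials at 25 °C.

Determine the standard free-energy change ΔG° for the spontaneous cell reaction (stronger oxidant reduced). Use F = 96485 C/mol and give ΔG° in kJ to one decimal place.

Au³⁺/Au (E° = +1.46 V) is the cathode; Ca²⁺/Ca (E° = -2.84 V) is the anode, so E°cell = +4.30 V.
Balancing electrons gives n = 6 (lcm of 3 and 2).
ΔG° = −nFE° = −(6)(96485)(+4.30) = -2,489,313 J = -2489.3 kJ.

-2489.3 kJ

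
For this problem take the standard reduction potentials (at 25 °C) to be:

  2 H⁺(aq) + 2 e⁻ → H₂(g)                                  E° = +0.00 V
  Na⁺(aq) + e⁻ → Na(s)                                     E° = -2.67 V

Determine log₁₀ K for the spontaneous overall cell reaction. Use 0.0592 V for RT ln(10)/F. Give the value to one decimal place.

90.2

Cathode: H⁺/H₂; anode: Na⁺/Na. E°cell = +2.67 V, n = 2.
log K = nE°cell / 0.0592 = (2)(+2.67) / 0.0592 = 90.2.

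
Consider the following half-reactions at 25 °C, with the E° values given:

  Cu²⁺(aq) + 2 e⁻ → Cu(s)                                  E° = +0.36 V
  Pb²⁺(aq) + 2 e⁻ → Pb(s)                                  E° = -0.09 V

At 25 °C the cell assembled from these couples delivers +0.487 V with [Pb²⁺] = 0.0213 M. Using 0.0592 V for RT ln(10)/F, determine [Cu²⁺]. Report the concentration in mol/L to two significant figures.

0.38 M

Cu²⁺/Cu is the cathode, Pb²⁺/Pb the anode: E°cell = +0.45 V, n = 2.
Overall reaction: Cu²⁺(aq) + Pb(s) → Cu(s) + Pb²⁺(aq); Q = [Pb²⁺]^1/[Cu²⁺]^1.
From E = E° − (0.0592/n) log Q: log Q = (E° − E)·n/0.0592 = (+0.45 − (+0.487))·2/0.0592 = -1.2500.
So 1·log[Cu²⁺] = 1·log(0.0213) − log Q = -1.6716 − (-1.2500) = -0.4216; [Cu²⁺] = 10^(-0.4216) ≈ 0.38 M.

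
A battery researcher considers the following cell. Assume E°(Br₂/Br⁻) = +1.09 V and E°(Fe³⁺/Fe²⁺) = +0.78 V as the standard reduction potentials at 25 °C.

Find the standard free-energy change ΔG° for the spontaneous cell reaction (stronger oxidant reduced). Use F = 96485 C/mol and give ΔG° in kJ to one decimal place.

Br₂/Br⁻ (E° = +1.09 V) is the cathode; Fe³⁺/Fe²⁺ (E° = +0.78 V) is the anode, so E°cell = +0.31 V.
Balancing electrons gives n = 2 (lcm of 2 and 1).
ΔG° = −nFE° = −(2)(96485)(+0.31) = -59,821 J = -59.8 kJ.

-59.8 kJ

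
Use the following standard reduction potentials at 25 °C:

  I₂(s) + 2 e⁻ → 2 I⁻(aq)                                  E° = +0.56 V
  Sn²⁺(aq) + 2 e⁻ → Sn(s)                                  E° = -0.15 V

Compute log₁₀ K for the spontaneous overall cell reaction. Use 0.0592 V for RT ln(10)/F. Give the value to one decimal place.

24.0

Cathode: I₂/I⁻; anode: Sn²⁺/Sn. E°cell = +0.71 V, n = 2.
log K = nE°cell / 0.0592 = (2)(+0.71) / 0.0592 = 24.0.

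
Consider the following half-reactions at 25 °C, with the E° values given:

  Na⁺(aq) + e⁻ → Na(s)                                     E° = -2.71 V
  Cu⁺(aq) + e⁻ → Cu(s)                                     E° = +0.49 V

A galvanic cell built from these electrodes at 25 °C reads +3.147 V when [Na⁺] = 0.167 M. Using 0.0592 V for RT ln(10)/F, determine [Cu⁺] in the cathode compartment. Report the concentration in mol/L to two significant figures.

0.021 M

Cu⁺/Cu is the cathode, Na⁺/Na the anode: E°cell = +3.20 V, n = 1.
Overall reaction: Cu⁺(aq) + Na(s) → Cu(s) + Na⁺(aq); Q = [Na⁺]^1/[Cu⁺]^1.
From E = E° − (0.0592/n) log Q: log Q = (E° − E)·n/0.0592 = (+3.20 − (+3.147))·1/0.0592 = 0.8953.
So 1·log[Cu⁺] = 1·log(0.167) − log Q = -0.7773 − (0.8953) = -1.6726; [Cu⁺] = 10^(-1.6726) ≈ 0.021 M.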